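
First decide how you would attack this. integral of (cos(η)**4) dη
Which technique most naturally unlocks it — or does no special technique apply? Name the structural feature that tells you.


Technique: a trigonometric identity — an even power like cos(η)**4 flattens under the half-angle identity into first-degree cosines you can integrate directly.


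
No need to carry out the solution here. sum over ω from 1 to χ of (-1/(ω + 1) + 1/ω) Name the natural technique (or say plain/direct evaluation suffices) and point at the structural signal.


Technique: telescoping — a difference of consecutive values of one function (1/ω at one index and the next) — telescoping by construction.


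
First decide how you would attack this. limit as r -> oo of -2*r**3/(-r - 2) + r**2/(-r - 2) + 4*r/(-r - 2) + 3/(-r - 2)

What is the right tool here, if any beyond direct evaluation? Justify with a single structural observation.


Best approach: dominant-term comparison — at large r only the top-degree terms survive; compare the leading terms and the limit falls out. l'Hôpital's at-infinity variant applies to the expression viewed as a single quotient; the leading-term comparison is the direct route.


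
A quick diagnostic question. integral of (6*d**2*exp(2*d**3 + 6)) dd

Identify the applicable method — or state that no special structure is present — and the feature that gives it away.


Diagnosis: u-substitution — a chain-rule shadow: 6*d**2 alongside a function of 2*d**3 + 6 means u = 2*d**3 + 6 unwinds the composition in one step.


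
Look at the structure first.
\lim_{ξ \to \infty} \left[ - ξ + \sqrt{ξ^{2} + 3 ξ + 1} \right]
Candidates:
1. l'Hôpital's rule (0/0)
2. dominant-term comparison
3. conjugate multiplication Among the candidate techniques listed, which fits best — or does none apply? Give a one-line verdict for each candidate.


Diagnosis: conjugate multiplication — infinity minus infinity with a radical in play — multiply by the conjugate so the divergences of \sqrt{ξ^{2} + 3 ξ + 1} and ξ annihilate.
- l'Hôpital's rule (0/0): substitution produces ∞ − ∞ rather than a vanishing quotient; the rule needs a 0/0 ratio to act on.
- dominant-term comparison: this limit is not decided by comparing leading-term growth at infinity.
- conjugate multiplication: yes, a natural case for it.


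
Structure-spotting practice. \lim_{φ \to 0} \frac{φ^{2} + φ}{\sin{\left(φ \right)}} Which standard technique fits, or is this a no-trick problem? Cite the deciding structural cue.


Technique: l'Hôpital's rule (0/0) — both numerator and denominator vanish at 0: the genuine 0/0 indeterminate that l'Hôpital exists for. A first-order expansion at the point is an equally standard path; the rule packages it.


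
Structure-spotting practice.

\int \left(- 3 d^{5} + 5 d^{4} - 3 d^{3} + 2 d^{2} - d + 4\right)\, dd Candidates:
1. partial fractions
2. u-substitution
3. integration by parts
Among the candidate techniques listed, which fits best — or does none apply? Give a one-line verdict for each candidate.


Diagnosis: no special technique — the integrand is a sum of constant multiples of powers of d — integrate term by term.
- partial fractions: the expression is not a ratio of polynomials that decomposes further.
- u-substitution — no substitution does more than relabel what direct integration already handles.
- integration by parts — parts would only shuffle a directly integrable integrand.


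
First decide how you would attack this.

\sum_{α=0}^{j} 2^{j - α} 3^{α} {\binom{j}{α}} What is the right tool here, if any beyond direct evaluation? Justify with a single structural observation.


Technique: the binomial theorem — {\binom{j}{α}} weighting matched powers of 3 and 2 is the expanded form of (3 + 2)^j — fold it back up.


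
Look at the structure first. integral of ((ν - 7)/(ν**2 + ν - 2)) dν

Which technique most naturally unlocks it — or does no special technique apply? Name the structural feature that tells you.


Method: partial fractions — once ν**2 + ν - 2 is factored, each root contributes a simple-fraction term; integrate them one at a time.


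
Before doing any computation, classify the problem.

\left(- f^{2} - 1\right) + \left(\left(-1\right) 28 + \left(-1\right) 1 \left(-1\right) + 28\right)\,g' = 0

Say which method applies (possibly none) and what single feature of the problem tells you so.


Method: no special technique — the slope is a pure function of f; integrate both sides and be done.


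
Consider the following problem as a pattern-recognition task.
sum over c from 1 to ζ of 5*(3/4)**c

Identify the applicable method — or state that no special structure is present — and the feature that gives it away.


Technique: the geometric series formula — consecutive terms stand in a fixed index-free ratio — the geometric sum formula closes it.


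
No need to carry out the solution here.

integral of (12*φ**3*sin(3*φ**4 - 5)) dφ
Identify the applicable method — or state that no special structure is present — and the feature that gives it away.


Diagnosis: u-substitution — differentiating the inner expression 3*φ**4 - 5 produces the factor 12*φ**3 up to a constant multiple, so substituting u = 3*φ**4 - 5 reduces everything to a one-variable integral in u.


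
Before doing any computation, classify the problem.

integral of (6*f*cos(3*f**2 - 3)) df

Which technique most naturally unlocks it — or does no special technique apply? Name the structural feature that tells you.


Method: u-substitution — a chain-rule shadow: 6*f alongside a function of 3*f**2 - 3 means u = 3*f**2 - 3 unwinds the composition in one step.


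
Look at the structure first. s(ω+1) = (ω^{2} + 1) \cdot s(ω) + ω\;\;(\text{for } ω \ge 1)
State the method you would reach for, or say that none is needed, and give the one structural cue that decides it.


Verdict: a summation factor — one step of memory with a weight ω^{2} + 1 that changes as the index grows — the summation-factor construction is built for this.


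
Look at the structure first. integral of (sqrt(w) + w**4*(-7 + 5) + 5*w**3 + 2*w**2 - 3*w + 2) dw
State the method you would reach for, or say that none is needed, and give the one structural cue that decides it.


Best approach: no special technique — a term-by-term power-rule job in w; no substitution or rearrangement earns its keep here.


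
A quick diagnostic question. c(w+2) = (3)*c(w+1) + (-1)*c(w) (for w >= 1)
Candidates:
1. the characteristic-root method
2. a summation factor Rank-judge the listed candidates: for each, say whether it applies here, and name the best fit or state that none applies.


Best approach: the characteristic-root method — constant coefficients and linearity mean the ansatz r^w reduces it to solving the characteristic polynomial.
- the characteristic-root method — a fit — the right tool for this form.
- a summation factor — a summation factor telescopes one-step recursions; this one carries higher-order memory.


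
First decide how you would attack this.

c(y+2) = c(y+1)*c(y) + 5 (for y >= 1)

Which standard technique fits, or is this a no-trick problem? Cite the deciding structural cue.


Technique: no special technique — the new term depends nonlinearly on the old ones, which disqualifies every superposition-based technique.


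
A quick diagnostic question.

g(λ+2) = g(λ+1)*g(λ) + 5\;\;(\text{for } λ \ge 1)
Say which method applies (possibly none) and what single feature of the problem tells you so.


Verdict: no special technique — this one you iterate or analyze qualitatively: the nonlinearity defeats linear solution methods.


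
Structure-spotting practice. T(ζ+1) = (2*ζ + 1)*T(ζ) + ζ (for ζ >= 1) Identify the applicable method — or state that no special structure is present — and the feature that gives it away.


Best approach: a summation factor — one-term recursion with variable weight 2*ζ + 1 is solved by product normalization, not by root-finding.


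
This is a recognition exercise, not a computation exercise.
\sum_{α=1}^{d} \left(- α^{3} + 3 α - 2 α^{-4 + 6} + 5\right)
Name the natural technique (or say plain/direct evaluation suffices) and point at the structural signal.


Diagnosis: no special technique — the summand is a plain polynomial in α (expanding first if it arrives factored); standard power-sum formulas evaluate it term by term.


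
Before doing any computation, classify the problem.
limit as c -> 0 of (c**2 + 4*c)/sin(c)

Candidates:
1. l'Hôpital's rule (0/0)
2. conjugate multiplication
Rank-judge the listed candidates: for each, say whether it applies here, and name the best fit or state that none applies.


Verdict: l'Hôpital's rule (0/0) — substituting 0 gives 0 over 0; differentiate top and bottom once and re-evaluate. The standard small-argument limits would also carry it; the rule is the systematic route.
- l'Hôpital's rule (0/0): yes, a natural case for it.
- conjugate multiplication — there are no radicals in tension whose conjugate would simplify matters.


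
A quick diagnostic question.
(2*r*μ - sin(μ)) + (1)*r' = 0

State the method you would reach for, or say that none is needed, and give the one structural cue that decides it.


Technique: a linear integrating factor — the unknown enters only to the first power against a nonzero forcing term — the integrating-factor template applies directly.


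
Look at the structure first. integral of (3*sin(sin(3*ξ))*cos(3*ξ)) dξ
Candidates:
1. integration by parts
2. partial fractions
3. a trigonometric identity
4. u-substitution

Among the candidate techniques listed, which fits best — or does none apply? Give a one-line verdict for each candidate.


Best approach: u-substitution — the only nontrivial dependence routes through sin(3*ξ), whose derivative supplies the leftover factor up to a constant multiple — u = sin(3*ξ) flattens it.
- integration by parts: the nonconstant-polynomial-times-standard-kernel pattern (an exp, sine, cosine, or logarithm partner) is absent.
- partial fractions — the expression is not a ratio of polynomials that decomposes further.
- a trigonometric identity: no identity rewrites this into an easier trigonometric form.
- u-substitution — yes, a natural case for it.


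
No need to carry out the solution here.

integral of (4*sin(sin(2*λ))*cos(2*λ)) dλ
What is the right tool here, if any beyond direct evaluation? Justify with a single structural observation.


Method: u-substitution — collected, the integrand has one factor that is, up to a constant, the derivative of an inner expression the rest depends on — substitute for that inner expression.


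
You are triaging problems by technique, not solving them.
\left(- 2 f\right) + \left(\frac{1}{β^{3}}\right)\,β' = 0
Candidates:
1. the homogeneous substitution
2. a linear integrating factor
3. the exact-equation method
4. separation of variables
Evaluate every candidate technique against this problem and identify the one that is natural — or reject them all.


Verdict: separation of variables — one side of the product carries the independent variable, the other the unknown — the textbook separation shape.
- the homogeneous substitution: the ratio of the variables does not determine the slope.
- a linear integrating factor — the unknown enters nonlinearly (through a power, a denominator, or a transcendental function), which the linear integrating-factor recipe cannot absorb as-is — any repair would come from a preliminary substitution, not the factor.
- the exact-equation method: with no real cross-dependence between the variables, the exact-equation machinery is a detour rather than the natural reading.
- separation of variables — yes, a natural case for it.


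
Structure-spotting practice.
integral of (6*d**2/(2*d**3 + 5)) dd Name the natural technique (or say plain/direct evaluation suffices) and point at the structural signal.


Verdict: u-substitution — 6*d**2 matches the derivative of 2*d**3 + 5 up to a constant; with u = 2*d**3 + 5 the whole integrand folds into a function of u alone.


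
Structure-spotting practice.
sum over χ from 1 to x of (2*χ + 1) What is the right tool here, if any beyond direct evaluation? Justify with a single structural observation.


Best approach: no special technique — constant-multiple powers of χ with no cancellation partners and no common ratio — use the standard power-sum formulas.


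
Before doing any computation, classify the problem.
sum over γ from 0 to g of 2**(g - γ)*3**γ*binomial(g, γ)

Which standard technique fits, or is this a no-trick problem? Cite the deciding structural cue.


Technique: the binomial theorem — binomial(g, γ) weighting matched powers of 3 and 2 is the expanded form of (3 + 2)^g — fold it back up.


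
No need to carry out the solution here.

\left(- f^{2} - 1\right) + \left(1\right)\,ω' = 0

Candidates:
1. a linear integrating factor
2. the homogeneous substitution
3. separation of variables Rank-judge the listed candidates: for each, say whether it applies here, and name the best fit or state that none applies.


Diagnosis: no special technique — the slope is a function of f alone, so integrate both sides directly.
- a linear integrating factor — with the unknown absent the integrating factor is a formality; direct integration is the working structure.
- the homogeneous substitution: the slope changes under joint rescaling, failing the degree-zero test.
- separation of variables: separation is only trivially available — with the unknown absent from the slope this is a direct integration, not a separation problem.


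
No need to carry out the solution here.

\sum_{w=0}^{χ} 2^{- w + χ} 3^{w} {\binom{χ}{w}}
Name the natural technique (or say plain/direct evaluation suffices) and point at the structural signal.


Best approach: the binomial theorem — the summand is term w of a binomial expansion in 3 and 2; the whole sum is a single power.


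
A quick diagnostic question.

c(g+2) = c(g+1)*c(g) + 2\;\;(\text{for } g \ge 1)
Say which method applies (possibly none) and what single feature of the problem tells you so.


Verdict: no special technique — the sequence value feeds back through itself nonlinearly — linear superposition fails, and every superposition-based closed form fails with it.


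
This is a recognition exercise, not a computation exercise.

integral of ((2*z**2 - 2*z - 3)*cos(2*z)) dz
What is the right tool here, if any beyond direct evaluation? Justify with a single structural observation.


Method: integration by parts — the integrand splits as 2*z**2 - 2*z - 3 times cos(2*z) — repeatedly differentiating the polynomial part kills it, which is the parts ladder.


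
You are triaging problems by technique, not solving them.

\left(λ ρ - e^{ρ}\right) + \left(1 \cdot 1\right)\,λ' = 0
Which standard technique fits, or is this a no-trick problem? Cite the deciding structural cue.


Best approach: a linear integrating factor — λ enters only linearly with coefficient ρ; multiply by exp of the integral of ρ and the left side becomes one derivative.


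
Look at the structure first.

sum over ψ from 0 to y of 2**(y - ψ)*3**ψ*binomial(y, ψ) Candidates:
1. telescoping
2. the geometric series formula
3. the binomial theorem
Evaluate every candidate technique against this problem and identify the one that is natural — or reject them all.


Method: the binomial theorem — binomial coefficients against complementary powers of 3 and 2: recognize the binomial expansion and resum.
- telescoping — as presented, consecutive terms share no shifted copy to cancel against — no rewrite is on display to change that.
- the geometric series formula — dividing successive terms gives an index-dependent quantity, not a constant.
- the binomial theorem — yes — fits the structure here.


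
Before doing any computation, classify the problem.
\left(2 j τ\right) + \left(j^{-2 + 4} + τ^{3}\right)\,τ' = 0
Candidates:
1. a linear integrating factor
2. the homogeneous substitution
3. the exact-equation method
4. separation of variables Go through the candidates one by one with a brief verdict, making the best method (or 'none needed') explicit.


Best approach: the exact-equation method — because the two cross partials coincide, the form is conservative as written — recover its potential in (j, τ).
- a linear integrating factor — the unknown enters nonlinearly (through a power, a denominator, or a transcendental function), which the linear integrating-factor recipe cannot absorb as-is — any repair would come from a preliminary substitution, not the factor.
- the homogeneous substitution: the slope is not a function of the ratio of the variables alone.
- the exact-equation method: yes, a natural case for it.
- separation of variables: no division isolates the independent variable from the unknown.


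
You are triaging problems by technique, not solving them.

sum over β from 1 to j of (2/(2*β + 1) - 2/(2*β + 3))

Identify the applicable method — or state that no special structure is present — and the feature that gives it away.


Verdict: telescoping — difference-of-shifts structure (each term adds 2/(2*β + 1), then subtracts its one-index-advanced value, which the following term adds back) leaves only the first and last pieces standing.


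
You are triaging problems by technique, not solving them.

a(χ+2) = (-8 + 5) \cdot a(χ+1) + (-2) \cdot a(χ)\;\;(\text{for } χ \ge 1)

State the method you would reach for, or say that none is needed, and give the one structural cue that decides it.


Method: the characteristic-root method — fixed numeric weights on consecutive terms and no forcing term added: the root method in its home territory.


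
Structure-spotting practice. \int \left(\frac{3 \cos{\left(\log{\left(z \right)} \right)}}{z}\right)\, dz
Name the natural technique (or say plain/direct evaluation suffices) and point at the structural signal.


Verdict: u-substitution — structure check: outer function, inner expression \log{\left(z \right)}, inner derivative as a factor — the classic u = \log{\left(z \right)} pattern.


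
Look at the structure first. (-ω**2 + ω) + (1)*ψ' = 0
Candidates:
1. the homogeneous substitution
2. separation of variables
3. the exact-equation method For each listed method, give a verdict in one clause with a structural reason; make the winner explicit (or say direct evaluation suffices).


Verdict: no special technique — the slope is a function of ω alone, so integrate both sides directly.
- the homogeneous substitution: the slope is not a function of the ratio of the variables alone.
- separation of variables — any separation here is vacuous (nothing depends on the unknown); direct integration is the honest label.
- the exact-equation method — with the unknown absent from both coefficients, the cross-partial test holds emptily — nothing for the exact method to work on.


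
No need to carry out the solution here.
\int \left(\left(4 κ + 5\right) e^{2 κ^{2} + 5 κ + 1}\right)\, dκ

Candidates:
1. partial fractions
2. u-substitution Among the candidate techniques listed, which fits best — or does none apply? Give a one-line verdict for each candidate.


Verdict: u-substitution — collected, the integrand has one factor that is, up to a constant, the derivative of an inner expression the rest depends on — substitute for that inner expression.
- partial fractions: the expression is not a ratio of polynomials that decomposes further.
- u-substitution — yes, a natural case for it.


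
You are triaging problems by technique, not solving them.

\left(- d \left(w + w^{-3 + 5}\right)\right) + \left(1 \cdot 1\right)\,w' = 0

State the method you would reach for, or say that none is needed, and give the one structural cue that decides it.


Verdict: separation of variables — a product of single-variable factors, d and (w + w^{-3 + 5}) — the textbook separable form. Rearranged, this also fits the Bernoulli template directly; separation reads the product structure as given.


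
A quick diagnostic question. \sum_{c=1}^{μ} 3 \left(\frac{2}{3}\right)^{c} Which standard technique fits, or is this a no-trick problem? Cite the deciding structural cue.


Verdict: the geometric series formula — the ratio of consecutive terms is the constant \frac{2}{3}, independent of the index — a geometric sum.


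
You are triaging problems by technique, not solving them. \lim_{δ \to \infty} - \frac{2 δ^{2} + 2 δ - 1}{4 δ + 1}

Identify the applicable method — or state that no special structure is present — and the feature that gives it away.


Verdict: dominant-term comparison — divide through by the highest power of δ; every lower-order term dies and the dominant terms decide the limit. As a single quotient, the ∞/∞ shape would yield to repeated differentiation as well — the growth comparison gets there in one look.


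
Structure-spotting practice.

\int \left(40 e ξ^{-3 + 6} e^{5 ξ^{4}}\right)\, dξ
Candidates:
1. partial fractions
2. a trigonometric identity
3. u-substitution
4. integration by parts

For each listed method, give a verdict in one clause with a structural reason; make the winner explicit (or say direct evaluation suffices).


Technique: u-substitution — collected, the integrand has one factor that is, up to a constant, the derivative of an inner expression the rest depends on — substitute for that inner expression.
- partial fractions: the expression is not a ratio of polynomials that decomposes further.
- a trigonometric identity — no sine or cosine appears, so there is nothing for a trigonometric identity to act on.
- u-substitution: a fit — the right tool for this form.
- integration by parts — the non-polynomial partner is not one of the parts kernels — exp, sine, or cosine with a degree-1 argument, or a logarithm.


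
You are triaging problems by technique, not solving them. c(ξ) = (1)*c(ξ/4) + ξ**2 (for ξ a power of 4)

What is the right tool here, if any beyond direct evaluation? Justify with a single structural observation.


Verdict: the master substitution — the argument ξ/4 divides the index by 4; the standard ξ = 4^m substitution converts it to a constant-shift recurrence.


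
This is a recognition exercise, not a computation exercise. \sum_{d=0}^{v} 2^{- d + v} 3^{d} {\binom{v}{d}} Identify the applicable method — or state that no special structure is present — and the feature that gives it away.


Best approach: the binomial theorem — the binomial coefficients weight matched powers of 3 and 2, which is exactly the expansion of a binomial power.


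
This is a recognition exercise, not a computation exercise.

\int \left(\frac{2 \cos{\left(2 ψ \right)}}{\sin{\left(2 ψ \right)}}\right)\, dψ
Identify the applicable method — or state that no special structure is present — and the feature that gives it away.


Method: u-substitution — set u = \sin{\left(2 ψ \right)}: a constant multiple of its derivative, namely 2 \cos{\left(2 ψ \right)}, is present as a factor once the integrand is collected, so the du is sitting there waiting.


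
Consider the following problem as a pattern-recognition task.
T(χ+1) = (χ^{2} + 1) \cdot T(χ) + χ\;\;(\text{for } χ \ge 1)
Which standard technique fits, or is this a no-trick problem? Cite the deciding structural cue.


Best approach: a summation factor — normalize by the running product of χ^{2} + 1: the left side becomes a difference, and differences sum.


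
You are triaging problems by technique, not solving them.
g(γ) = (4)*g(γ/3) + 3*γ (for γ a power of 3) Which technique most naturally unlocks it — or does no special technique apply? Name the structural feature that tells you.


Best approach: the master substitution — recursion at γ/3 is multiplicative in the index; logarithmic reindexing via γ = 3^m linearizes it.


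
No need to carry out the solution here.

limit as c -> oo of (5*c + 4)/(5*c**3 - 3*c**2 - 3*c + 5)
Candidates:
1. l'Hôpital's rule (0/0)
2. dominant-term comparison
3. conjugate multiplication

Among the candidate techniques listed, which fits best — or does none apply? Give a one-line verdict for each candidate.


Verdict: dominant-term comparison — as c grows, only the highest-degree terms matter — compare leading terms and read the limit off.
- l'Hôpital's rule (0/0): as a single quotient the expression runs to ∞/∞ at the limit point — an at-infinity form of the rule would apply, though the leading-growth comparison is the direct reading.
- dominant-term comparison: applies; the problem has the shape this method handles.
- conjugate multiplication — there is no infinity-minus-infinity radical difference to rationalize.


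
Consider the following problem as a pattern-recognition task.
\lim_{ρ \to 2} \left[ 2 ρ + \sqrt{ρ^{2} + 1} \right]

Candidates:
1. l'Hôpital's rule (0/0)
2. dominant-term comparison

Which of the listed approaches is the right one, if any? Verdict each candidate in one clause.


Method: no special technique — the expression is continuous at the evaluation point — substitute directly; no indeterminate form appears.
- l'Hôpital's rule (0/0): substituting the point produces a determinate value, not a 0 over 0 clash.
- dominant-term comparison — this limit is not decided by comparing polynomial growth at infinity.


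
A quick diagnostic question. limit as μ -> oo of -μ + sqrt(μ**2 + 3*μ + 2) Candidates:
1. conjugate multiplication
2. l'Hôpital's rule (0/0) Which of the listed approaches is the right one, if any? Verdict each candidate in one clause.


Verdict: conjugate multiplication — sqrt(μ**2 + 3*μ + 2) and μ both blow up, but their difference is tame once the conjugate rationalizes it.
- conjugate multiplication — yes, a natural case for it.
- l'Hôpital's rule (0/0): substitution produces ∞ − ∞ rather than a vanishing quotient; the rule needs a 0/0 ratio to act on.


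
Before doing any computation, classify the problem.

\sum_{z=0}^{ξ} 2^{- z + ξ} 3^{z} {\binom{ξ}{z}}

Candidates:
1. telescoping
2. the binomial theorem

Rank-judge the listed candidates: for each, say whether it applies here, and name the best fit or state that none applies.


Diagnosis: the binomial theorem — the summand is term z of a binomial expansion in 3 and 2; the whole sum is a single power.
- telescoping — the summand is not presented as a shifted difference — a telescoping rewrite may exist, but the displayed structure does not offer one.
- the binomial theorem: yes, a natural case for it.


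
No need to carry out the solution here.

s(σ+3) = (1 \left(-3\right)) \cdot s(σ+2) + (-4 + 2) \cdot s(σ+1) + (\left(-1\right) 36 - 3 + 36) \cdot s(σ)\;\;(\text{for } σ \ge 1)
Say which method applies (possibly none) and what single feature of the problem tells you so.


Verdict: the characteristic-root method — no index-dependence in the weights and nothing inhomogeneous: classic characteristic-equation setup.


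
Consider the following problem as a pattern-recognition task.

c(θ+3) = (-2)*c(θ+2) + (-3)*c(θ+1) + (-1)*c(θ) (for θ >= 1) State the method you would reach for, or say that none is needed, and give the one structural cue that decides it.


Technique: the characteristic-root method — constant coefficients and linearity mean the ansatz r^θ reduces it to solving the characteristic polynomial.


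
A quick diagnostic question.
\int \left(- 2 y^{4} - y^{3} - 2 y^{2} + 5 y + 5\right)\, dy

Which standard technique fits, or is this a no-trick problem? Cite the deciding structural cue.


Method: no special technique — the integrand is a sum of constant multiples of powers of y — integrate term by term.


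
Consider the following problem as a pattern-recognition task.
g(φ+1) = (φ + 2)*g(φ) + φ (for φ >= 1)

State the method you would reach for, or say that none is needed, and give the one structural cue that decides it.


Method: a summation factor — rescale the sequence by the product of the weights φ + 2 so far — the recurrence collapses to a plain running sum.


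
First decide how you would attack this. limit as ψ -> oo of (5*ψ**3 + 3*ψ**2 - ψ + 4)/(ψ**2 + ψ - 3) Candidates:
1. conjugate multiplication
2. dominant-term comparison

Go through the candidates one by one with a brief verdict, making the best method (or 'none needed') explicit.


Method: dominant-term comparison — at large ψ only the top-degree terms survive; compare the leading terms and the limit falls out.
- conjugate multiplication — there are no radicals in tension whose conjugate would simplify matters.
- dominant-term comparison: yes, a natural case for it.


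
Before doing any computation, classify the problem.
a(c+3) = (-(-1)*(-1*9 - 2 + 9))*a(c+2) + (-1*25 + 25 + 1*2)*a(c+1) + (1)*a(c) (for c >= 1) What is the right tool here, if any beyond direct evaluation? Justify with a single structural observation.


Diagnosis: the characteristic-root method — every coefficient is a fixed number and the forcing is zero — substitute r^c and read off the root equation.


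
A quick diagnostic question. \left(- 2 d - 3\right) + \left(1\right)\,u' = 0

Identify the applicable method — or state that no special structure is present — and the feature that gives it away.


Best approach: no special technique — the slope is a pure function of d; integrate both sides and be done.


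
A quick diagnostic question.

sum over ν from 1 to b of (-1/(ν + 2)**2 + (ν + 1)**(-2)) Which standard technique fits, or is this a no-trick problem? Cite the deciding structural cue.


Technique: telescoping — the summand is built as (ν + 1)**(-2) minus its own successor — adjacent terms annihilate down the line.


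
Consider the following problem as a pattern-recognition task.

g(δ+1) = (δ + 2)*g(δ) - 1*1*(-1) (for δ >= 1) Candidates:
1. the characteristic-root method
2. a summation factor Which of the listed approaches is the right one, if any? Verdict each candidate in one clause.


Method: a summation factor — the coefficient δ + 2 drifts with the index, so no fixed root exists; normalizing by the cumulative product telescopes it.
- the characteristic-root method: the coefficients vary with the index, breaking the constant-coefficient structure the method needs.
- a summation factor — yes — fits the structure here.


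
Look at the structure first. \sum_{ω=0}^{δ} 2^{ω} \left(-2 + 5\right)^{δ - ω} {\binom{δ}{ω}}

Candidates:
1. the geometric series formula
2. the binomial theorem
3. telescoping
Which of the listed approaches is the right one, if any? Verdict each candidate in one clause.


Diagnosis: the binomial theorem — the binomial coefficients weight matched powers of 2 and (-2 + 5), which is exactly the expansion of a binomial power.
- the geometric series formula: consecutive terms are not related by a fixed multiplier.
- the binomial theorem — applicable, and directly so.
- telescoping: the terms as presented offer no neighboring cancellation — a telescoping rewrite may exist, but the displayed structure does not hand one over.


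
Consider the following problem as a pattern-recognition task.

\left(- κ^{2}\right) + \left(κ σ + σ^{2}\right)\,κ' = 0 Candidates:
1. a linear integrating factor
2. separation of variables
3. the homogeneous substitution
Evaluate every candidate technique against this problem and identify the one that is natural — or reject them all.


Method: the homogeneous substitution — the slope is degree-zero homogeneous: the ratio substitution v = κ/σ collapses it. Suitably rearranged — at times with the variables' roles exchanged — this doubles as a Bernoulli equation; the homogeneous reading needs no such setup.
- a linear integrating factor — the unknown enters nonlinearly (through a power, a denominator, or a transcendental function), which the linear integrating-factor recipe cannot absorb as-is — any repair would come from a preliminary substitution, not the factor.
- separation of variables — no algebra isolates the independent variable on one side and the unknown on the other.
- the homogeneous substitution — yes, a natural case for it.


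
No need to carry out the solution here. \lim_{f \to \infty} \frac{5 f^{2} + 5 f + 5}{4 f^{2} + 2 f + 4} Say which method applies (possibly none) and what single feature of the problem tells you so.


Method: dominant-term comparison — divide by the highest power of f present: lower-order terms vanish and the dominant ratio remains. Viewed as a single quotient this is an ∞/∞ form — an at-infinity application of l'Hôpital's rule would also resolve it; comparing leading growth reads the answer without differentiating.


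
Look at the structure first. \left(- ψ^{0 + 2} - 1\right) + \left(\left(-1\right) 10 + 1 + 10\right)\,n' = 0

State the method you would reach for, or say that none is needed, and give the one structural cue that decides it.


Technique: no special technique — solved for the derivative, no n appears — this is antidifferentiation in ψ wearing ODE clothing.


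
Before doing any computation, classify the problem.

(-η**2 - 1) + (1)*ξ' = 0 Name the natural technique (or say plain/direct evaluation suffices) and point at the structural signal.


Technique: no special technique — with ξ absent the equation is not coupled at all: direct integration in η.


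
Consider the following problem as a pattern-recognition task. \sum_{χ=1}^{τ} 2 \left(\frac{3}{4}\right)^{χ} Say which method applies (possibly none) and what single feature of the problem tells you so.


Method: the geometric series formula — check a ratio of consecutive terms: it is \frac{3}{4}, independent of the index, so the geometric formula closes the sum.


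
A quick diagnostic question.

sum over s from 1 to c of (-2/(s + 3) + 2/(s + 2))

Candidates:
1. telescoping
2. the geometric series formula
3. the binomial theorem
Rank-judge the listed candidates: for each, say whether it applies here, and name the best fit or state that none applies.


Best approach: telescoping — spot the paired structure — each term adds 2/(s + 2) and subtracts its successor value, which the next term restores: the definition of a telescoping chain.
- telescoping: a fit — the right tool for this form.
- the geometric series formula: the term-to-term ratio changes with the index, so the geometric formula cannot close it.
- the binomial theorem: the terms lack the binomial-coefficient-weighted complementary-power pattern of an expansion.


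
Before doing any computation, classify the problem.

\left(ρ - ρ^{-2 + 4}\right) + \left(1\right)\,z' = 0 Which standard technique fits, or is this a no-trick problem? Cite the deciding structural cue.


Technique: no special technique — the slope is a function of ρ alone, so integrate both sides directly.


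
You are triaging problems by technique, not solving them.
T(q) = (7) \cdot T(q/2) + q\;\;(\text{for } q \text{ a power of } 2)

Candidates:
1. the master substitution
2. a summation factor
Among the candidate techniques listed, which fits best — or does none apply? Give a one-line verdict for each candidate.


Verdict: the master substitution — treat m = log base 2 of q as the new clock: one recursion step advances m by one while q scales by 2.
- the master substitution: yes — fits the structure here.
- a summation factor — a divided-index call is outside the fixed-shift first-order family a summation factor normalizes.


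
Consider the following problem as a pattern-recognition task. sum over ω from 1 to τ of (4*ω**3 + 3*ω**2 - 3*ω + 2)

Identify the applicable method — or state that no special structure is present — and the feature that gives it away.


Method: no special technique — with only polynomial terms in ω present, the classical sum-of-powers identities are all you need.


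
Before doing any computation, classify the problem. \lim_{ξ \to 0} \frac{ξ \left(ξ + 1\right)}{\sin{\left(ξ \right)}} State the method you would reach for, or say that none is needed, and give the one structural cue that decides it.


Diagnosis: l'Hôpital's rule (0/0) — both numerator and denominator vanish at 0: the genuine 0/0 indeterminate that l'Hôpital exists for. A local series expansion at the point resolves it as well; the rule is the packaged version of that step.


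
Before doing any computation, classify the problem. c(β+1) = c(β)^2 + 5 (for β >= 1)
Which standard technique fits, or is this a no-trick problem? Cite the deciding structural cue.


Verdict: no special technique — no ansatz, no master substitution, no summation factor survives the nonlinearity here.


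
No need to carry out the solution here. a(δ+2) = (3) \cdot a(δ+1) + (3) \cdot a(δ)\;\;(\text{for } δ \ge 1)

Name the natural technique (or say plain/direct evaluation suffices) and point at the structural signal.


Method: the characteristic-root method — no index-dependence in the weights and nothing inhomogeneous: classic characteristic-equation setup.


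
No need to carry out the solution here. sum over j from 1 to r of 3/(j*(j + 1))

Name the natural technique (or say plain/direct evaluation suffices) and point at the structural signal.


Technique: telescoping — one partial-fraction pass turns 3/(j*(j + 1)) into a shifted difference, and shifted differences telescope.


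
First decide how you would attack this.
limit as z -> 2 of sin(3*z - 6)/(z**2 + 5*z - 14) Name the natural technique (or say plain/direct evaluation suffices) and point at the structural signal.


Best approach: l'Hôpital's rule (0/0) — both numerator and denominator vanish at 2: the genuine 0/0 indeterminate that l'Hôpital exists for. Known elementary limits would finish this too — the rule just bypasses the case analysis.


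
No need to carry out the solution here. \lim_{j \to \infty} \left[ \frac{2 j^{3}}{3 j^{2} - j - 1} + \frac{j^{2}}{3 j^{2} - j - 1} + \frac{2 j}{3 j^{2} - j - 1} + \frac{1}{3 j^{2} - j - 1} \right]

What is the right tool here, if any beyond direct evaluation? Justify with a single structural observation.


Technique: dominant-term comparison — at large j only the top-degree terms survive; compare the leading terms and the limit falls out. l'Hôpital's at-infinity variant applies to the expression viewed as a single quotient; the leading-term comparison is the direct route.


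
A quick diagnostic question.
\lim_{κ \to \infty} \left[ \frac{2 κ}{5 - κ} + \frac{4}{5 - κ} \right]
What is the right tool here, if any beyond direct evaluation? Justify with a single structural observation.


Technique: dominant-term comparison — growth-rate triage: the leading powers of κ decide the limit, everything else is noise. l'Hôpital's at-infinity variant applies to the expression viewed as a single quotient; the leading-term comparison is the direct route.


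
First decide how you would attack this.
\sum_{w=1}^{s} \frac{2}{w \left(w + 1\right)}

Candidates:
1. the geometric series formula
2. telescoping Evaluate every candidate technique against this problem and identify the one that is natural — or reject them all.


Technique: telescoping — the summand \frac{2}{w \left(w + 1\right)} decomposes into fractions whose poles differ by an integer shift — the series collapses.
- the geometric series formula — the term-to-term ratio changes with the index, so the geometric formula cannot close it.
- telescoping: applies; the problem has the shape this method handles.


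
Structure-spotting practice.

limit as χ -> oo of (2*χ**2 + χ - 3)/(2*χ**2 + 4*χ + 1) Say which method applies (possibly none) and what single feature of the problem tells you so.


Best approach: dominant-term comparison — growth-rate triage: the leading powers of χ decide the limit, everything else is noise. As a single quotient, the ∞/∞ shape would yield to repeated differentiation as well — the growth comparison gets there in one look.
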